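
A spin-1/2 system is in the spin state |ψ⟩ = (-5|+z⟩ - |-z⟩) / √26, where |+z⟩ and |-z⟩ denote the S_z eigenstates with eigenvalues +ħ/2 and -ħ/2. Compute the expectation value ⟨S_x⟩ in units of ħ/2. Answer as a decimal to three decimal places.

⟨σ_x⟩ = 2 Re(a* b)/(|a|²+|b|²) with a = -5, b = -1.
a* b = 5, so ⟨σ_x⟩ = 10/26.
⟨S_x⟩ = (ħ/2)·⟨σ_x⟩.

0.385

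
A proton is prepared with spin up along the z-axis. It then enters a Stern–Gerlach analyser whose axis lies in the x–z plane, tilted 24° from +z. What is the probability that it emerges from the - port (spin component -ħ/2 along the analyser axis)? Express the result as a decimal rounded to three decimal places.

For spin-½, the probability of finding spin-up along an axis at angle θ to the initial spin direction is cos²(θ/2); spin-down is sin²(θ/2).
θ = 24°, so P = sin²(12°) ≈ 0.043.

0.043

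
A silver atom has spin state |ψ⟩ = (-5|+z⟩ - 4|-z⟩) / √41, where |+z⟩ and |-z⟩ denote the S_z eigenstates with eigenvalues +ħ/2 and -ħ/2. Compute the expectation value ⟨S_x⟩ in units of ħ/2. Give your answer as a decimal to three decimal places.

0.976

⟨σ_x⟩ = 2 Re(a* b)/(|a|²+|b|²) with a = -5, b = -4.
a* b = 20, so ⟨σ_x⟩ = 40/41.
⟨S_x⟩ = (ħ/2)·⟨σ_x⟩.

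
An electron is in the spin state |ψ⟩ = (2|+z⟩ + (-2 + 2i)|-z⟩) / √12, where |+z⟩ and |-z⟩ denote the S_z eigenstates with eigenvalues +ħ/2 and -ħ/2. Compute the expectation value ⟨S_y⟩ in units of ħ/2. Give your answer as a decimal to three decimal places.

⟨σ_y⟩ = 2 Im(a* b)/(|a|²+|b|²) with a = 2, b = (-2 + 2i).
a* b = (-4 + 4i), so ⟨σ_y⟩ = 8/12.
⟨S_y⟩ = (ħ/2)·⟨σ_y⟩.

0.667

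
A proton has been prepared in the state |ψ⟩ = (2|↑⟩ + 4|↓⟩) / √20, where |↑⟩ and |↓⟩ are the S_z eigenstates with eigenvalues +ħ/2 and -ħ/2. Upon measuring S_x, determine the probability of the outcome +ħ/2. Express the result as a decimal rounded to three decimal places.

|+x⟩ = (|↑⟩ + |↓⟩)/√2, so ⟨+x|ψ⟩ = (6) / (√2·√20).
P = |6|² / 40 = 36/40.

0.900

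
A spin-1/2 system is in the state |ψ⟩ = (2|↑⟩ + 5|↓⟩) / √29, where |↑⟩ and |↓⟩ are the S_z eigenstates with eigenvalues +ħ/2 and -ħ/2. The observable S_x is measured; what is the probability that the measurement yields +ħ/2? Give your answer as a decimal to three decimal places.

|+x⟩ = (|↑⟩ + |↓⟩)/√2, so ⟨+x|ψ⟩ = (7) / (√2·√29).
P = |7|² / 58 = 49/58.

0.845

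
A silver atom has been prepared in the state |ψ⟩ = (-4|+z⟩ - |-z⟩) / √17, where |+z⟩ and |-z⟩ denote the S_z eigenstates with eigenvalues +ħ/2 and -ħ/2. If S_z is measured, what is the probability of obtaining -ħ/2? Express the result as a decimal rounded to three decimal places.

0.059

The -ħ/2 outcome corresponds to |-z⟩. Its amplitude in |ψ⟩ is -1/√17.
P = |-1|² / 17 = 1/17.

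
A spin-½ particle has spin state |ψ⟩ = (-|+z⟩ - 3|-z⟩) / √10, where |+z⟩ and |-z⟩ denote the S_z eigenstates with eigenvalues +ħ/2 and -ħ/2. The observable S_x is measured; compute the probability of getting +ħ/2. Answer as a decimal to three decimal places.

0.800

|+x⟩ = (|+z⟩ + |-z⟩)/√2, so ⟨+x|ψ⟩ = (-4) / (√2·√10).
P = |-4|² / 20 = 16/20.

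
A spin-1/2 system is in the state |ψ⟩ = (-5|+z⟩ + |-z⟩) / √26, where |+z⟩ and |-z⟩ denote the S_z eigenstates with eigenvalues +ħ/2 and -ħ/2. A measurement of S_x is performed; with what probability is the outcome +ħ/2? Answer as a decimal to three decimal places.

0.308

|+x⟩ = (|+z⟩ + |-z⟩)/√2, so ⟨+x|ψ⟩ = (-4) / (√2·√26).
P = |-4|² / 52 = 16/52.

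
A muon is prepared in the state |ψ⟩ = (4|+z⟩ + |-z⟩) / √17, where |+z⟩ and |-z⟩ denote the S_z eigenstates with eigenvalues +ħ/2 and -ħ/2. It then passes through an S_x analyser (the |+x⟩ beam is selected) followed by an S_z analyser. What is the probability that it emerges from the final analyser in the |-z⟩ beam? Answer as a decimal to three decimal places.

0.368

First analyser (S_x): P(|+x⟩) = |⟨+x|ψ⟩|² = 25/34.
After stage 1 the state is |+x⟩; P(|-z⟩) = |⟨-z|+x⟩|² = 1/2.
Joint probability = 25/34 × 1/2 = 0.368.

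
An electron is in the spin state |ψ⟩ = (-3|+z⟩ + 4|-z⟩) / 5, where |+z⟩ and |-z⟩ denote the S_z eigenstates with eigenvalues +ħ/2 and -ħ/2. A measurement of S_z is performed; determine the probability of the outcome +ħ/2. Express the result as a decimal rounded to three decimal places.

The +ħ/2 outcome corresponds to |+z⟩. Its amplitude in |ψ⟩ is -3/5.
P = |-3|² / 25 = 9/25.

0.360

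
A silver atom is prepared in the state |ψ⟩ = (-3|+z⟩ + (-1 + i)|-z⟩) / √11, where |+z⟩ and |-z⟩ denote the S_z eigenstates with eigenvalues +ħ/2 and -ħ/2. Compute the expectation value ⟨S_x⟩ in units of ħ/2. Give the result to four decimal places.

0.5455

⟨σ_x⟩ = 2 Re(a* b)/(|a|²+|b|²) with a = -3, b = (-1 + i).
a* b = (3 - 3i), so ⟨σ_x⟩ = 6/11.
⟨S_x⟩ = (ħ/2)·⟨σ_x⟩.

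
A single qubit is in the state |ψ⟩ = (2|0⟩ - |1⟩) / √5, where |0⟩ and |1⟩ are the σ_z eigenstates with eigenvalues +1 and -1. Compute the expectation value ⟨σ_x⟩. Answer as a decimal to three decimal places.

-0.800

⟨σ_x⟩ = 2 Re(a* b)/(|a|²+|b|²) with a = 2, b = -1.
a* b = -2, so ⟨σ_x⟩ = -4/5.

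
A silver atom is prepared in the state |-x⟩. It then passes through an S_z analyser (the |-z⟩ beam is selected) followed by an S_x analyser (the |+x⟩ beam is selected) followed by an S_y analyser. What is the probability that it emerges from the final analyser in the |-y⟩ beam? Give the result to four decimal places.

0.1250

First analyser (S_z): from |-x⟩, P(|-z⟩) = 1/2.
After stage 1 the state is |-z⟩; P(|+x⟩) = |⟨+x|-z⟩|² = 1/2.
After stage 2 the state is |+x⟩; P(|-y⟩) = |⟨-y|+x⟩|² = 1/2.
Joint probability = 1/2 × 1/2 × 1/2 = 0.1250.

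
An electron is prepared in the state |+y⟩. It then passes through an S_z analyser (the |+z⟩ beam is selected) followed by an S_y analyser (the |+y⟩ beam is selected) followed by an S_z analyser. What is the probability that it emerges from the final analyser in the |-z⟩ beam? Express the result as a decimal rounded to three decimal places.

0.125

First analyser (S_z): from |+y⟩, P(|+z⟩) = 1/2.
After stage 1 the state is |+z⟩; P(|+y⟩) = |⟨+y|+z⟩|² = 1/2.
After stage 2 the state is |+y⟩; P(|-z⟩) = |⟨-z|+y⟩|² = 1/2.
Joint probability = 1/2 × 1/2 × 1/2 = 0.125.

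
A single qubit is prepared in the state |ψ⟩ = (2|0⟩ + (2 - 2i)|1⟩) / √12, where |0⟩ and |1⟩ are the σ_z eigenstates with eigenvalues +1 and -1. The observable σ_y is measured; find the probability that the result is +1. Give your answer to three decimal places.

|+y⟩ = (|0⟩ + i|1⟩)/√2, so ⟨+y|ψ⟩ = (-2i) / (√2·√12).
P = |-2i|² / 24 = 4/24.

0.167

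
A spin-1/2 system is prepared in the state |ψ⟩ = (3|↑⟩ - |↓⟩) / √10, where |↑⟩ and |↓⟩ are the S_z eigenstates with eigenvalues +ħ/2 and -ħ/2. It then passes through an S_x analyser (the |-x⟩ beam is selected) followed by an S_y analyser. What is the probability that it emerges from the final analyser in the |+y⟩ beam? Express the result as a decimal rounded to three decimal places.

First analyser (S_x): P(|-x⟩) = |⟨-x|ψ⟩|² = 16/20.
After stage 1 the state is |-x⟩; P(|+y⟩) = |⟨+y|-x⟩|² = 1/2.
Joint probability = 16/20 × 1/2 = 0.400.

0.400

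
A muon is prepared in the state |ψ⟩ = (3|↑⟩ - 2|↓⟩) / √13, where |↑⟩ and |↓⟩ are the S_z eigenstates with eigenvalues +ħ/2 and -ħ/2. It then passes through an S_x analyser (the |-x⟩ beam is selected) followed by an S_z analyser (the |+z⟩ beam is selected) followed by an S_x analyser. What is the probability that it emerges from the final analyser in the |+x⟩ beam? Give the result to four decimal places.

First analyser (S_x): P(|-x⟩) = |⟨-x|ψ⟩|² = 25/26.
After stage 1 the state is |-x⟩; P(|+z⟩) = |⟨+z|-x⟩|² = 1/2.
After stage 2 the state is |+z⟩; P(|+x⟩) = |⟨+x|+z⟩|² = 1/2.
Joint probability = 25/26 × 1/2 × 1/2 = 0.2404.

0.2404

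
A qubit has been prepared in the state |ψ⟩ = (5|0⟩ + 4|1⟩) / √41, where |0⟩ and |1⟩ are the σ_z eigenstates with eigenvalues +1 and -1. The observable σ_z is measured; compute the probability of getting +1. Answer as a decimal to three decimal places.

The +1 outcome corresponds to |0⟩. Its amplitude in |ψ⟩ is 5/√41.
P = |5|² / 41 = 25/41.

0.610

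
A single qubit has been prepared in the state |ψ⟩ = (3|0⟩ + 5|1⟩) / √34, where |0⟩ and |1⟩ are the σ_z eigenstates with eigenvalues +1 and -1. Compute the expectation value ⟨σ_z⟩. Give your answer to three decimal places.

-0.471

⟨σ_z⟩ = |a|² - |b|² divided by |a|²+|b|², with a, b the |0⟩, |1⟩ amplitudes.
= (9 - 25)/34 = -16/34.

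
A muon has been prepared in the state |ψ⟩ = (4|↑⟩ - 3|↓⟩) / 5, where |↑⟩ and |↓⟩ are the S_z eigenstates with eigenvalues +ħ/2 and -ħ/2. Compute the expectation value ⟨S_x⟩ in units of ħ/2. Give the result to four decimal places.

-0.9600

⟨σ_x⟩ = 2 Re(a* b)/(|a|²+|b|²) with a = 4, b = -3.
a* b = -12, so ⟨σ_x⟩ = -24/25.
⟨S_x⟩ = (ħ/2)·⟨σ_x⟩.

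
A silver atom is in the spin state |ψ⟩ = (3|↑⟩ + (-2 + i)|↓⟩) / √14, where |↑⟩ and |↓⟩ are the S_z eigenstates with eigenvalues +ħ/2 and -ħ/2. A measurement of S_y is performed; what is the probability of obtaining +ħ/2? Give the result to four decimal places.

|+y⟩ = (|↑⟩ + i|↓⟩)/√2, so ⟨+y|ψ⟩ = (4 + 2i) / (√2·√14).
P = |4 + 2i|² / 28 = 20/28.

0.7143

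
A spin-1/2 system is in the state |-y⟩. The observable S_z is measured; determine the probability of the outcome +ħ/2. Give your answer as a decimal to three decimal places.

0.500

In the S_z basis, |-y⟩ = (|+z⟩ - i|-z⟩)/√2 and |+z⟩ = |+z⟩.
|⟨+z|-y⟩|² = 1/2.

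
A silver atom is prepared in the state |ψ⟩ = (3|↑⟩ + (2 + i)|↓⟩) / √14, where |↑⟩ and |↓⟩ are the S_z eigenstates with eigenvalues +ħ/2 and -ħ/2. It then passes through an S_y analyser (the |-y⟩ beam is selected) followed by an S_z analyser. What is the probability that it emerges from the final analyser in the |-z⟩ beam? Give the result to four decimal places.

0.1429

First analyser (S_y): P(|-y⟩) = |⟨-y|ψ⟩|² = 8/28.
After stage 1 the state is |-y⟩; P(|-z⟩) = |⟨-z|-y⟩|² = 1/2.
Joint probability = 8/28 × 1/2 = 0.1429.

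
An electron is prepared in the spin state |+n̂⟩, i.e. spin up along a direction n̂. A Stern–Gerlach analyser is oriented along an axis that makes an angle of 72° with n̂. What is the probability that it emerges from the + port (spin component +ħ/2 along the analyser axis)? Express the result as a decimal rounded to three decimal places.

0.655

For spin-½, the probability of finding spin-up along an axis at angle θ to the initial spin direction is cos²(θ/2); spin-down is sin²(θ/2).
θ = 72°, so P = cos²(36°) ≈ 0.655.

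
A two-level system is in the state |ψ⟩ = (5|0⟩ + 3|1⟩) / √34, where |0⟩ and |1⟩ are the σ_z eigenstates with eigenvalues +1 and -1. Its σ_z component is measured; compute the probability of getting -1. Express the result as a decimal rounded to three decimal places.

0.265

The -1 outcome corresponds to |1⟩. Its amplitude in |ψ⟩ is 3/√34.
P = |3|² / 34 = 9/34.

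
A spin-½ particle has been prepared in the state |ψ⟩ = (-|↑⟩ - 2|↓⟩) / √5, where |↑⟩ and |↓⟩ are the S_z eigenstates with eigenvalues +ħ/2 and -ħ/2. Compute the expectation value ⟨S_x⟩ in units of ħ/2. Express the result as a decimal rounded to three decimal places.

0.800

⟨σ_x⟩ = 2 Re(a* b)/(|a|²+|b|²) with a = -1, b = -2.
a* b = 2, so ⟨σ_x⟩ = 4/5.
⟨S_x⟩ = (ħ/2)·⟨σ_x⟩.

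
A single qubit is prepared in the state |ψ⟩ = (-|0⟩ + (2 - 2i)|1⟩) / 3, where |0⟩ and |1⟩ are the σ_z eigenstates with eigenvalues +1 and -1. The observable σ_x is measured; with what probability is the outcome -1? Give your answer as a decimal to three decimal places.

|-x⟩ = (|0⟩ - |1⟩)/√2, so ⟨-x|ψ⟩ = (-3 + 2i) / (√2·3).
P = |-3 + 2i|² / 18 = 13/18.

0.722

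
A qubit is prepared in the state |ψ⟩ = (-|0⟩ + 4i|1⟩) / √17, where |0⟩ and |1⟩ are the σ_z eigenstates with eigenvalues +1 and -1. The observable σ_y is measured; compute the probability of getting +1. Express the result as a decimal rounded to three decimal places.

0.265

|+y⟩ = (|0⟩ + i|1⟩)/√2, so ⟨+y|ψ⟩ = (3) / (√2·√17).
P = |3|² / 34 = 9/34.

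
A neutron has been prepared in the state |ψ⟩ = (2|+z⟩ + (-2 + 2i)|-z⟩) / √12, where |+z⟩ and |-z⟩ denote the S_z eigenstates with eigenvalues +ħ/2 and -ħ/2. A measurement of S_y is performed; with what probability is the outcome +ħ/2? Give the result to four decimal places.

|+y⟩ = (|+z⟩ + i|-z⟩)/√2, so ⟨+y|ψ⟩ = (4 + 2i) / (√2·√12).
P = |4 + 2i|² / 24 = 20/24.

0.8333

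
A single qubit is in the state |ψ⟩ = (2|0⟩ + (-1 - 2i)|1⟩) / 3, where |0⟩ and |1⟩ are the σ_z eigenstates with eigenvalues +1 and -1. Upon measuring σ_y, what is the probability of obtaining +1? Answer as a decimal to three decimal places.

0.056

|+y⟩ = (|0⟩ + i|1⟩)/√2, so ⟨+y|ψ⟩ = (i) / (√2·3).
P = |i|² / 18 = 1/18.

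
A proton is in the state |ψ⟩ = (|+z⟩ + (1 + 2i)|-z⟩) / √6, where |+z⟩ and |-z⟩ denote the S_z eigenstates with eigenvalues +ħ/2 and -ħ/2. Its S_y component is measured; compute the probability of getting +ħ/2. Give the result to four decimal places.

0.8333

|+y⟩ = (|+z⟩ + i|-z⟩)/√2, so ⟨+y|ψ⟩ = (3 - i) / (√2·√6).
P = |3 - i|² / 12 = 10/12.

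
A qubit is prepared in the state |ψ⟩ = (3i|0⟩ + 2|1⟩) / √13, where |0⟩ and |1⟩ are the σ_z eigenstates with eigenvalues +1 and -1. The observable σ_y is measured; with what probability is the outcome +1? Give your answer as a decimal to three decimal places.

|+y⟩ = (|0⟩ + i|1⟩)/√2, so ⟨+y|ψ⟩ = (i) / (√2·√13).
P = |i|² / 26 = 1/26.

0.038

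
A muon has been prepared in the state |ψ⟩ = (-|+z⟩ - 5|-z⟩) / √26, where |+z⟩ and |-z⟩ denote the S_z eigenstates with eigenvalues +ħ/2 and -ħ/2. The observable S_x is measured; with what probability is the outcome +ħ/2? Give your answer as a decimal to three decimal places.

0.692

|+x⟩ = (|+z⟩ + |-z⟩)/√2, so ⟨+x|ψ⟩ = (-6) / (√2·√26).
P = |-6|² / 52 = 36/52.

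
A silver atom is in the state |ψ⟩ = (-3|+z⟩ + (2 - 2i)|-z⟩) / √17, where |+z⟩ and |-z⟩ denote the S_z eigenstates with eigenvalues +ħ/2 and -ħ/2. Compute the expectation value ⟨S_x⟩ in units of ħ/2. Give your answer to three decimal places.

-0.706

⟨σ_x⟩ = 2 Re(a* b)/(|a|²+|b|²) with a = -3, b = (2 - 2i).
a* b = (-6 + 6i), so ⟨σ_x⟩ = -12/17.
⟨S_x⟩ = (ħ/2)·⟨σ_x⟩.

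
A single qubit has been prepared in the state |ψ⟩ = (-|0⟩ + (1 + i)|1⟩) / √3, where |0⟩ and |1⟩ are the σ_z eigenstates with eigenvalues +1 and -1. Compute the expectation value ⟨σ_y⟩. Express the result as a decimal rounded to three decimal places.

-0.667

⟨σ_y⟩ = 2 Im(a* b)/(|a|²+|b|²) with a = -1, b = (1 + i).
a* b = (-1 - i), so ⟨σ_y⟩ = -2/3.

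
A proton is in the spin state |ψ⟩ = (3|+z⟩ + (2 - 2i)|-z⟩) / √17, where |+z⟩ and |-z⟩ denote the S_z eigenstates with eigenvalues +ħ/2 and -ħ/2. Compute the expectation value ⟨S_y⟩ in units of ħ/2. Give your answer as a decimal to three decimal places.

-0.706

⟨σ_y⟩ = 2 Im(a* b)/(|a|²+|b|²) with a = 3, b = (2 - 2i).
a* b = (6 - 6i), so ⟨σ_y⟩ = -12/17.
⟨S_y⟩ = (ħ/2)·⟨σ_y⟩.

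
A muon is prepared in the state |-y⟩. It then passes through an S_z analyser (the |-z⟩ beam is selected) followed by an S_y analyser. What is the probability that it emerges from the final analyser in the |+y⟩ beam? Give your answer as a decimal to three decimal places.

First analyser (S_z): from |-y⟩, P(|-z⟩) = 1/2.
After stage 1 the state is |-z⟩; P(|+y⟩) = |⟨+y|-z⟩|² = 1/2.
Joint probability = 1/2 × 1/2 = 0.250.

0.250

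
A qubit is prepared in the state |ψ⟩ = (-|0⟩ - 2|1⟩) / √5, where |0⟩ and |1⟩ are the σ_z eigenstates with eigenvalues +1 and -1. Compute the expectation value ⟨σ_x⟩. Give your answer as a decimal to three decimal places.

⟨σ_x⟩ = 2 Re(a* b)/(|a|²+|b|²) with a = -1, b = -2.
a* b = 2, so ⟨σ_x⟩ = 4/5.

0.800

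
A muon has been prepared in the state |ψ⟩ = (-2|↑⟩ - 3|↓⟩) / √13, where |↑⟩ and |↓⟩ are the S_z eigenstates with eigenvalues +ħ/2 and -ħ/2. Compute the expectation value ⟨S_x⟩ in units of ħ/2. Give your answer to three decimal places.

0.923

⟨σ_x⟩ = 2 Re(a* b)/(|a|²+|b|²) with a = -2, b = -3.
a* b = 6, so ⟨σ_x⟩ = 12/13.
⟨S_x⟩ = (ħ/2)·⟨σ_x⟩.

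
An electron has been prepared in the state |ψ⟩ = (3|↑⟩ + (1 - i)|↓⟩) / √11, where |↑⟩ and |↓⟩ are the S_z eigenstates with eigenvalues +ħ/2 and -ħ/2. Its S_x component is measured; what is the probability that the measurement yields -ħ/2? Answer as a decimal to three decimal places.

|-x⟩ = (|↑⟩ - |↓⟩)/√2, so ⟨-x|ψ⟩ = (2 + i) / (√2·√11).
P = |2 + i|² / 22 = 5/22.

0.227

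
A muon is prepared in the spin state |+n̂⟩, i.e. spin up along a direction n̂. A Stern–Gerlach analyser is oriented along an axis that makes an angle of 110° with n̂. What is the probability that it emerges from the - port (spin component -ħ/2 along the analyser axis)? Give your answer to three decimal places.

0.671

For spin-½, the probability of finding spin-up along an axis at angle θ to the initial spin direction is cos²(θ/2); spin-down is sin²(θ/2).
θ = 110°, so P = sin²(55°) ≈ 0.671.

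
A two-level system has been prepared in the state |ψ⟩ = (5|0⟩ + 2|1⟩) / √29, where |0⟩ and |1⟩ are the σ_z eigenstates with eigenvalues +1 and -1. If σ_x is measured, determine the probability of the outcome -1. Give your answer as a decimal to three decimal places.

0.155

|-x⟩ = (|0⟩ - |1⟩)/√2, so ⟨-x|ψ⟩ = (3) / (√2·√29).
P = |3|² / 58 = 9/58.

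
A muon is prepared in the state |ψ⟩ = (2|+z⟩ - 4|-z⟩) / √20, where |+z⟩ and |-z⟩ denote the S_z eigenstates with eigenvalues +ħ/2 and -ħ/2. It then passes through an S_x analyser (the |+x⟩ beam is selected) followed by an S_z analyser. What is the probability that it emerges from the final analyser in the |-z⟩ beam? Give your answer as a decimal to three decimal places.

First analyser (S_x): P(|+x⟩) = |⟨+x|ψ⟩|² = 4/40.
After stage 1 the state is |+x⟩; P(|-z⟩) = |⟨-z|+x⟩|² = 1/2.
Joint probability = 4/40 × 1/2 = 0.050.

0.050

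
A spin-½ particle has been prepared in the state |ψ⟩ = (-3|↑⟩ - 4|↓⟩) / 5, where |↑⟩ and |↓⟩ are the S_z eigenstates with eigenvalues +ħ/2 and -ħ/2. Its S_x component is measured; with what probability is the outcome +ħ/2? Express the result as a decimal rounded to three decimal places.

0.980

|+x⟩ = (|↑⟩ + |↓⟩)/√2, so ⟨+x|ψ⟩ = (-7) / (√2·5).
P = |-7|² / 50 = 49/50.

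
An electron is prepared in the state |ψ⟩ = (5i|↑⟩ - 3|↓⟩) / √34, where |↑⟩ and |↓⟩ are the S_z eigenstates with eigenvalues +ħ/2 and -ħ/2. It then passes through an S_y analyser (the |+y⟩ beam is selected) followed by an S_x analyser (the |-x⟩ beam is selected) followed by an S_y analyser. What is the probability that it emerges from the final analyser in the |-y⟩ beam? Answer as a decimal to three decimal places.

First analyser (S_y): P(|+y⟩) = |⟨+y|ψ⟩|² = 64/68.
After stage 1 the state is |+y⟩; P(|-x⟩) = |⟨-x|+y⟩|² = 1/2.
After stage 2 the state is |-x⟩; P(|-y⟩) = |⟨-y|-x⟩|² = 1/2.
Joint probability = 64/68 × 1/2 × 1/2 = 0.235.

0.235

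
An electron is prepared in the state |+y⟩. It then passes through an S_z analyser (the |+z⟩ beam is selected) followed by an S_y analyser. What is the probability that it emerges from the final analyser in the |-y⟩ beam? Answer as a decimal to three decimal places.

0.250

First analyser (S_z): from |+y⟩, P(|+z⟩) = 1/2.
After stage 1 the state is |+z⟩; P(|-y⟩) = |⟨-y|+z⟩|² = 1/2.
Joint probability = 1/2 × 1/2 = 0.250.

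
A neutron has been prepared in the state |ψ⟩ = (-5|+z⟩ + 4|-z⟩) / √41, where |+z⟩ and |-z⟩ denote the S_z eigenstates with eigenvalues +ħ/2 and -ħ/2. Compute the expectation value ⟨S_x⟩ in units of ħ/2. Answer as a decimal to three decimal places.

⟨σ_x⟩ = 2 Re(a* b)/(|a|²+|b|²) with a = -5, b = 4.
a* b = -20, so ⟨σ_x⟩ = -40/41.
⟨S_x⟩ = (ħ/2)·⟨σ_x⟩.

-0.976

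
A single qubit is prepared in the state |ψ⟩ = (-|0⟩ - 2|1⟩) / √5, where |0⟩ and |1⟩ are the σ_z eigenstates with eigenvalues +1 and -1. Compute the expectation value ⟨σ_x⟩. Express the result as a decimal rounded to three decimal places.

0.800

⟨σ_x⟩ = 2 Re(a* b)/(|a|²+|b|²) with a = -1, b = -2.
a* b = 2, so ⟨σ_x⟩ = 4/5.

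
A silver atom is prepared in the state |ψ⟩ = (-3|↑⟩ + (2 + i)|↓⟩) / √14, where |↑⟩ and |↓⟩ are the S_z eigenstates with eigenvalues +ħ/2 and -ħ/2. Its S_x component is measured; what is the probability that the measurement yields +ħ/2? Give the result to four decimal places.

0.0714

|+x⟩ = (|↑⟩ + |↓⟩)/√2, so ⟨+x|ψ⟩ = (-1 + i) / (√2·√14).
P = |-1 + i|² / 28 = 2/28.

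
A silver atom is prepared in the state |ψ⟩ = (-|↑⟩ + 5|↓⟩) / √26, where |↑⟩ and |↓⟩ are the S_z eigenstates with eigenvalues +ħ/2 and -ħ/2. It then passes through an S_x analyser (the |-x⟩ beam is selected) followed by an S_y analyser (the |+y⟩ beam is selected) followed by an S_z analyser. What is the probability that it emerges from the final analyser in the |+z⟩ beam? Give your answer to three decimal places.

First analyser (S_x): P(|-x⟩) = |⟨-x|ψ⟩|² = 36/52.
After stage 1 the state is |-x⟩; P(|+y⟩) = |⟨+y|-x⟩|² = 1/2.
After stage 2 the state is |+y⟩; P(|+z⟩) = |⟨+z|+y⟩|² = 1/2.
Joint probability = 36/52 × 1/2 × 1/2 = 0.173.

0.173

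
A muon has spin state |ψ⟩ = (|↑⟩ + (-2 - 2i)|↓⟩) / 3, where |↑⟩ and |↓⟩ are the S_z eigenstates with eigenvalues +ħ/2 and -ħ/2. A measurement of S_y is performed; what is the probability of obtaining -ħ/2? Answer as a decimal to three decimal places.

0.722

|-y⟩ = (|↑⟩ - i|↓⟩)/√2, so ⟨-y|ψ⟩ = (3 - 2i) / (√2·3).
P = |3 - 2i|² / 18 = 13/18.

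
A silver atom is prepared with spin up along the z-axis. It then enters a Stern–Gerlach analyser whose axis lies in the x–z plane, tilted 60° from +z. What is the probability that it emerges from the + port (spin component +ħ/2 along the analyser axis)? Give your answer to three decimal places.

For spin-½, the probability of finding spin-up along an axis at angle θ to the initial spin direction is cos²(θ/2); spin-down is sin²(θ/2).
θ = 60°, so P = cos²(30°) ≈ 0.750.

0.750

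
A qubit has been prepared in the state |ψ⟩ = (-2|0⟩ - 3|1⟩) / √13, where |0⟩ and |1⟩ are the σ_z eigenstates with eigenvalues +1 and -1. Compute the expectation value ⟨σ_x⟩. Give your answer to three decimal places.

0.923

⟨σ_x⟩ = 2 Re(a* b)/(|a|²+|b|²) with a = -2, b = -3.
a* b = 6, so ⟨σ_x⟩ = 12/13.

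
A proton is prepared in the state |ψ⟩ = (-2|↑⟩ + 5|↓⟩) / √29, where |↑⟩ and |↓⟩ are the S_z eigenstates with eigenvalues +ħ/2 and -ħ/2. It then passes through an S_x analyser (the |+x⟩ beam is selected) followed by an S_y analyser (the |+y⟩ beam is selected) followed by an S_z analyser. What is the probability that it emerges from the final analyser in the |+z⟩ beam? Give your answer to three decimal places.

First analyser (S_x): P(|+x⟩) = |⟨+x|ψ⟩|² = 9/58.
After stage 1 the state is |+x⟩; P(|+y⟩) = |⟨+y|+x⟩|² = 1/2.
After stage 2 the state is |+y⟩; P(|+z⟩) = |⟨+z|+y⟩|² = 1/2.
Joint probability = 9/58 × 1/2 × 1/2 = 0.039.

0.039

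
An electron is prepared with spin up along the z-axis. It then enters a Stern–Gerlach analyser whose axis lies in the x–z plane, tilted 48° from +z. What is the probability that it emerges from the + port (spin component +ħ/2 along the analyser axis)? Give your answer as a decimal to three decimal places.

For spin-½, the probability of finding spin-up along an axis at angle θ to the initial spin direction is cos²(θ/2); spin-down is sin²(θ/2).
θ = 48°, so P = cos²(24°) ≈ 0.835.

0.835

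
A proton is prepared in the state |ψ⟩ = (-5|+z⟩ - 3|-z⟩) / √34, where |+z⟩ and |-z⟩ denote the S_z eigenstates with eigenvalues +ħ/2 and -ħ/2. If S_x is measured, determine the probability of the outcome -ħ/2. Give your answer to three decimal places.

|-x⟩ = (|+z⟩ - |-z⟩)/√2, so ⟨-x|ψ⟩ = (-2) / (√2·√34).
P = |-2|² / 68 = 4/68.

0.059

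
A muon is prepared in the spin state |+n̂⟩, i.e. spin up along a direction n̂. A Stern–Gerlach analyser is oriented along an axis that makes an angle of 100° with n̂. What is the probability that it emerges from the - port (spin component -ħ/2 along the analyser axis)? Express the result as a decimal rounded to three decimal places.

0.587

For spin-½, the probability of finding spin-up along an axis at angle θ to the initial spin direction is cos²(θ/2); spin-down is sin²(θ/2).
θ = 100°, so P = sin²(50°) ≈ 0.587.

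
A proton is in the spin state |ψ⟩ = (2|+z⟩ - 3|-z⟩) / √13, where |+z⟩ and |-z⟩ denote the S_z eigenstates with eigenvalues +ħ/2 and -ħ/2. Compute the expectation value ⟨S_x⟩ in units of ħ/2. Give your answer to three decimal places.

-0.923

⟨σ_x⟩ = 2 Re(a* b)/(|a|²+|b|²) with a = 2, b = -3.
a* b = -6, so ⟨σ_x⟩ = -12/13.
⟨S_x⟩ = (ħ/2)·⟨σ_x⟩.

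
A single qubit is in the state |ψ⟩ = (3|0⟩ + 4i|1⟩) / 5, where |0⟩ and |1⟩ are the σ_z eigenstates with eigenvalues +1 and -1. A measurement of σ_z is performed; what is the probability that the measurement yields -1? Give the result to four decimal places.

The -1 outcome corresponds to |1⟩. Its amplitude in |ψ⟩ is 4i/5.
P = |4i|² / 25 = 16/25.

0.6400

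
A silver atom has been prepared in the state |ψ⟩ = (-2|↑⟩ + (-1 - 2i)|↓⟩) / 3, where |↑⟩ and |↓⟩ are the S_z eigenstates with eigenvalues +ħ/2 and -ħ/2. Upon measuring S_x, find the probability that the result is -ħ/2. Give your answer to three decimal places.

|-x⟩ = (|↑⟩ - |↓⟩)/√2, so ⟨-x|ψ⟩ = (-1 + 2i) / (√2·3).
P = |-1 + 2i|² / 18 = 5/18.

0.278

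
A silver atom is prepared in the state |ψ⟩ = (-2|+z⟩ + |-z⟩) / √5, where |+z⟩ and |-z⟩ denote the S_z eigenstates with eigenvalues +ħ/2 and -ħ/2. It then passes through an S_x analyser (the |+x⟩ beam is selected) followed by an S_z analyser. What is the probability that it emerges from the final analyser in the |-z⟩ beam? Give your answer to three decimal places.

First analyser (S_x): P(|+x⟩) = |⟨+x|ψ⟩|² = 1/10.
After stage 1 the state is |+x⟩; P(|-z⟩) = |⟨-z|+x⟩|² = 1/2.
Joint probability = 1/10 × 1/2 = 0.050.

0.050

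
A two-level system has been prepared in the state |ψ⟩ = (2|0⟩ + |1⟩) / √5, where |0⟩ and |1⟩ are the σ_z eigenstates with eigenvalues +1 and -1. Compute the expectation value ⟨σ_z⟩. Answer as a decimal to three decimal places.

⟨σ_z⟩ = |a|² - |b|² divided by |a|²+|b|², with a, b the |0⟩, |1⟩ amplitudes.
= (4 - 1)/5 = 3/5.

0.600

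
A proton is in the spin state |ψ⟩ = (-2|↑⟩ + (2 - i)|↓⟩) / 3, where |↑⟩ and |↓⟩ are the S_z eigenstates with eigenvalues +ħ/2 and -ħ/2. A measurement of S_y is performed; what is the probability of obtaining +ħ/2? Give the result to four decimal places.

|+y⟩ = (|↑⟩ + i|↓⟩)/√2, so ⟨+y|ψ⟩ = (-3 - 2i) / (√2·3).
P = |-3 - 2i|² / 18 = 13/18.

0.7222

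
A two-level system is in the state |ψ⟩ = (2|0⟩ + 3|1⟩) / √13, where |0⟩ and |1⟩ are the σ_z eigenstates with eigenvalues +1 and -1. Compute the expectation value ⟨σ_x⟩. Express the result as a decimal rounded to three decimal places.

⟨σ_x⟩ = 2 Re(a* b)/(|a|²+|b|²) with a = 2, b = 3.
a* b = 6, so ⟨σ_x⟩ = 12/13.

0.923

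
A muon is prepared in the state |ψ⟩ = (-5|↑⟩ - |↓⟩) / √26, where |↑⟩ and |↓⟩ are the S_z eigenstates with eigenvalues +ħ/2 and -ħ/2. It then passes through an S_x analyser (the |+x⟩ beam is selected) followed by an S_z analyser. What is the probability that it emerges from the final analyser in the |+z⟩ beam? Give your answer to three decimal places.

First analyser (S_x): P(|+x⟩) = |⟨+x|ψ⟩|² = 36/52.
After stage 1 the state is |+x⟩; P(|+z⟩) = |⟨+z|+x⟩|² = 1/2.
Joint probability = 36/52 × 1/2 = 0.346.

0.346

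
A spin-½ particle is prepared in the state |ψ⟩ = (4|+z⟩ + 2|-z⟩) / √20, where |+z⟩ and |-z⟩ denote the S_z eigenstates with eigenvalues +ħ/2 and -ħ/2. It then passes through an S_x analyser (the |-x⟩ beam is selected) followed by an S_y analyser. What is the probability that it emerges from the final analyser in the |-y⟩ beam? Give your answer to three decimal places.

0.050

First analyser (S_x): P(|-x⟩) = |⟨-x|ψ⟩|² = 4/40.
After stage 1 the state is |-x⟩; P(|-y⟩) = |⟨-y|-x⟩|² = 1/2.
Joint probability = 4/40 × 1/2 = 0.050.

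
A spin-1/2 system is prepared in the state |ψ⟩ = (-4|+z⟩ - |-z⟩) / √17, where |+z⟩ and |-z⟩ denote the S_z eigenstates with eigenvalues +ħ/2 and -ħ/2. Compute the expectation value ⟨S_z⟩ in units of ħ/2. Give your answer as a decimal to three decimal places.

0.882

⟨σ_z⟩ = |a|² - |b|² divided by |a|²+|b|², with a, b the |+z⟩, |-z⟩ amplitudes.
= (16 - 1)/17 = 15/17.
⟨S_z⟩ = (ħ/2)·⟨σ_z⟩.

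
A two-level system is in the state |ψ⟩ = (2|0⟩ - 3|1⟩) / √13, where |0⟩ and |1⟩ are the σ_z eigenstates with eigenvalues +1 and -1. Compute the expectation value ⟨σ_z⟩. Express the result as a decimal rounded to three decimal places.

⟨σ_z⟩ = |a|² - |b|² divided by |a|²+|b|², with a, b the |0⟩, |1⟩ amplitudes.
= (4 - 9)/13 = -5/13.

-0.385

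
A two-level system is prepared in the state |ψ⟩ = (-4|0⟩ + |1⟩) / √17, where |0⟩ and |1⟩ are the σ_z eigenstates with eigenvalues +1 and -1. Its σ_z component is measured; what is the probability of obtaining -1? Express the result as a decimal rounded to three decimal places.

0.059

The -1 outcome corresponds to |1⟩. Its amplitude in |ψ⟩ is 1/√17.
P = |1|² / 17 = 1/17.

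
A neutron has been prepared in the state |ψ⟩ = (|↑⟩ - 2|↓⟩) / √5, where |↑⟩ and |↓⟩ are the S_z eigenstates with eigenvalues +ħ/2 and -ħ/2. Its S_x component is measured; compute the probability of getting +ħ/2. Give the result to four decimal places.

|+x⟩ = (|↑⟩ + |↓⟩)/√2, so ⟨+x|ψ⟩ = (-1) / (√2·√5).
P = |-1|² / 10 = 1/10.

0.1000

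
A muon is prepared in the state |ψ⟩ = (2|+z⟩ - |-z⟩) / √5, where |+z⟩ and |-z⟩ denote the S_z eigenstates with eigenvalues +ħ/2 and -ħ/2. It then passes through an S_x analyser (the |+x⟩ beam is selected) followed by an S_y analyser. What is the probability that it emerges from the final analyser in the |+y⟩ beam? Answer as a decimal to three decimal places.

0.050

First analyser (S_x): P(|+x⟩) = |⟨+x|ψ⟩|² = 1/10.
After stage 1 the state is |+x⟩; P(|+y⟩) = |⟨+y|+x⟩|² = 1/2.
Joint probability = 1/10 × 1/2 = 0.050.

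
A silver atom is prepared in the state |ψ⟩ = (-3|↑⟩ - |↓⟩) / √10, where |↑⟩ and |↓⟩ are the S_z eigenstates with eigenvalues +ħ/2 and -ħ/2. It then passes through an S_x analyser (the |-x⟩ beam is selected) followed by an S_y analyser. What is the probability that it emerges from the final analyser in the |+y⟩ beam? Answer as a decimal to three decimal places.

First analyser (S_x): P(|-x⟩) = |⟨-x|ψ⟩|² = 4/20.
After stage 1 the state is |-x⟩; P(|+y⟩) = |⟨+y|-x⟩|² = 1/2.
Joint probability = 4/20 × 1/2 = 0.100.

0.100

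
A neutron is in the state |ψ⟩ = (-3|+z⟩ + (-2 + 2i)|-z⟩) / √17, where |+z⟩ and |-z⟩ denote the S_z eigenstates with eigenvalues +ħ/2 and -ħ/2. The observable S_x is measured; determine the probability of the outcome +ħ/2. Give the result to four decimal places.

|+x⟩ = (|+z⟩ + |-z⟩)/√2, so ⟨+x|ψ⟩ = (-5 + 2i) / (√2·√17).
P = |-5 + 2i|² / 34 = 29/34.

0.8529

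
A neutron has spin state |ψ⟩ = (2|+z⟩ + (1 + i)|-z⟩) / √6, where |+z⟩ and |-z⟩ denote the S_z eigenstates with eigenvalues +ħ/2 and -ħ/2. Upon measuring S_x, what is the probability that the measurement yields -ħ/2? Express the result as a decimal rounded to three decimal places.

0.167

|-x⟩ = (|+z⟩ - |-z⟩)/√2, so ⟨-x|ψ⟩ = (1 - i) / (√2·√6).
P = |1 - i|² / 12 = 2/12.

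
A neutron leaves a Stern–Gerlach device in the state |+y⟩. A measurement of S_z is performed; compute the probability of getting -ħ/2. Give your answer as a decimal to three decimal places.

0.500

In the S_z basis, |+y⟩ = (|+z⟩ + i|-z⟩)/√2 and |-z⟩ = |-z⟩.
|⟨-z|+y⟩|² = 1/2.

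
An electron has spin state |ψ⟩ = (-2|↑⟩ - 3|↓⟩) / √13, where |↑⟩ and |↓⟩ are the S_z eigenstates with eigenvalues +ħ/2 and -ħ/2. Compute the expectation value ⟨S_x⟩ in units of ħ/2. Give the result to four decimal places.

0.9231

⟨σ_x⟩ = 2 Re(a* b)/(|a|²+|b|²) with a = -2, b = -3.
a* b = 6, so ⟨σ_x⟩ = 12/13.
⟨S_x⟩ = (ħ/2)·⟨σ_x⟩.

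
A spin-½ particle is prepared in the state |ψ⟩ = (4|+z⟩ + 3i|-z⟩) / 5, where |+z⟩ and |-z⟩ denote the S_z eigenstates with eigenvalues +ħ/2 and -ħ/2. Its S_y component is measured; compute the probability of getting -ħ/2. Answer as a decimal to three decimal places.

|-y⟩ = (|+z⟩ - i|-z⟩)/√2, so ⟨-y|ψ⟩ = (1) / (√2·5).
P = |1|² / 50 = 1/50.

0.020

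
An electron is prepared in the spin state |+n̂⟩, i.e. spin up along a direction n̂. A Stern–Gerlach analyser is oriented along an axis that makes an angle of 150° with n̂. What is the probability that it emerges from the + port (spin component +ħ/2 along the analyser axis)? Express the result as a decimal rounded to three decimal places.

0.067

For spin-½, the probability of finding spin-up along an axis at angle θ to the initial spin direction is cos²(θ/2); spin-down is sin²(θ/2).
θ = 150°, so P = cos²(75°) ≈ 0.067.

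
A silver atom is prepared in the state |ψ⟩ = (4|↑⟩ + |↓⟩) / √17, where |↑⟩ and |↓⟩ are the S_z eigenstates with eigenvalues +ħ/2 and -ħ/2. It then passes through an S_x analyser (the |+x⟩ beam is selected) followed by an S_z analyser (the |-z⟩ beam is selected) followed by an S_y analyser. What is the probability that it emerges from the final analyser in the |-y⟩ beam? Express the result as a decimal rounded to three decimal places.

0.184

First analyser (S_x): P(|+x⟩) = |⟨+x|ψ⟩|² = 25/34.
After stage 1 the state is |+x⟩; P(|-z⟩) = |⟨-z|+x⟩|² = 1/2.
After stage 2 the state is |-z⟩; P(|-y⟩) = |⟨-y|-z⟩|² = 1/2.
Joint probability = 25/34 × 1/2 × 1/2 = 0.184.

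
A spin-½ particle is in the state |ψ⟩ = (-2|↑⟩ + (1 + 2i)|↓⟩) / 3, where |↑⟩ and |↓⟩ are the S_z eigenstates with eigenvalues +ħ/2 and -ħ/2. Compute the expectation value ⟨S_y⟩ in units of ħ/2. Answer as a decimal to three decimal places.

-0.889

⟨σ_y⟩ = 2 Im(a* b)/(|a|²+|b|²) with a = -2, b = (1 + 2i).
a* b = (-2 - 4i), so ⟨σ_y⟩ = -8/9.
⟨S_y⟩ = (ħ/2)·⟨σ_y⟩.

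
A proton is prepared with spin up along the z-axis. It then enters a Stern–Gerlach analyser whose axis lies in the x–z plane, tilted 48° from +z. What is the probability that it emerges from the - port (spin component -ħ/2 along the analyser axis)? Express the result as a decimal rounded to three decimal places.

0.165

For spin-½, the probability of finding spin-up along an axis at angle θ to the initial spin direction is cos²(θ/2); spin-down is sin²(θ/2).
θ = 48°, so P = sin²(24°) ≈ 0.165.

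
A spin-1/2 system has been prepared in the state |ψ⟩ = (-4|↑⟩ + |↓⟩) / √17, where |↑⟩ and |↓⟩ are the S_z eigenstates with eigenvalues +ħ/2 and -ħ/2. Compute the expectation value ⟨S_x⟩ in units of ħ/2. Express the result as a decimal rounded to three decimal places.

⟨σ_x⟩ = 2 Re(a* b)/(|a|²+|b|²) with a = -4, b = 1.
a* b = -4, so ⟨σ_x⟩ = -8/17.
⟨S_x⟩ = (ħ/2)·⟨σ_x⟩.

-0.471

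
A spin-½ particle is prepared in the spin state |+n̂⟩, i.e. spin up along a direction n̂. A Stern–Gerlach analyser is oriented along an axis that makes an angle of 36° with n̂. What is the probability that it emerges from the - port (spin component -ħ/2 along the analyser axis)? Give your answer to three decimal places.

0.095

For spin-½, the probability of finding spin-up along an axis at angle θ to the initial spin direction is cos²(θ/2); spin-down is sin²(θ/2).
θ = 36°, so P = sin²(18°) ≈ 0.095.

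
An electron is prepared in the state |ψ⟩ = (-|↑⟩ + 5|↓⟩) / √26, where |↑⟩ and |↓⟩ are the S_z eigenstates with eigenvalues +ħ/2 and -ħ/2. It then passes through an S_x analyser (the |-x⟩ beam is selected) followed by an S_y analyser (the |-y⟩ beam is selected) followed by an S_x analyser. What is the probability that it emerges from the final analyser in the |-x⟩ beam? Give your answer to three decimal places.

First analyser (S_x): P(|-x⟩) = |⟨-x|ψ⟩|² = 36/52.
After stage 1 the state is |-x⟩; P(|-y⟩) = |⟨-y|-x⟩|² = 1/2.
After stage 2 the state is |-y⟩; P(|-x⟩) = |⟨-x|-y⟩|² = 1/2.
Joint probability = 36/52 × 1/2 × 1/2 = 0.173.

0.173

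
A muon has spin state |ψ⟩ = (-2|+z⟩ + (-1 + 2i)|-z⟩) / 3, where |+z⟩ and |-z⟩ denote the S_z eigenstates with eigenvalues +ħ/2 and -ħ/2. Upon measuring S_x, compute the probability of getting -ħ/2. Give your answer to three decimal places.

|-x⟩ = (|+z⟩ - |-z⟩)/√2, so ⟨-x|ψ⟩ = (-1 - 2i) / (√2·3).
P = |-1 - 2i|² / 18 = 5/18.

0.278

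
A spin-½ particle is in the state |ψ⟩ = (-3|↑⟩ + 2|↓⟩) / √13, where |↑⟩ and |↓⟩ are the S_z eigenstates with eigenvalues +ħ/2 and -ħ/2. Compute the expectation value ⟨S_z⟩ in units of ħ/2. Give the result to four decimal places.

0.3846

⟨σ_z⟩ = |a|² - |b|² divided by |a|²+|b|², with a, b the |↑⟩, |↓⟩ amplitudes.
= (9 - 4)/13 = 5/13.
⟨S_z⟩ = (ħ/2)·⟨σ_z⟩.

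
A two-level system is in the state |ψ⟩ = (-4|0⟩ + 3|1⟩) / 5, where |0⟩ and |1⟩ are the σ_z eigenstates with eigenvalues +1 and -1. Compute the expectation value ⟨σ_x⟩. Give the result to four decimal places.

-0.9600

⟨σ_x⟩ = 2 Re(a* b)/(|a|²+|b|²) with a = -4, b = 3.
a* b = -12, so ⟨σ_x⟩ = -24/25.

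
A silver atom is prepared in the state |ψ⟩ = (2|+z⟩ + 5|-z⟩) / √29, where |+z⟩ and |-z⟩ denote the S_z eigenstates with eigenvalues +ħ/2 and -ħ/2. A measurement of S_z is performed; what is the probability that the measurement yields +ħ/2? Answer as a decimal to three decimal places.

The +ħ/2 outcome corresponds to |+z⟩. Its amplitude in |ψ⟩ is 2/√29.
P = |2|² / 29 = 4/29.

0.138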